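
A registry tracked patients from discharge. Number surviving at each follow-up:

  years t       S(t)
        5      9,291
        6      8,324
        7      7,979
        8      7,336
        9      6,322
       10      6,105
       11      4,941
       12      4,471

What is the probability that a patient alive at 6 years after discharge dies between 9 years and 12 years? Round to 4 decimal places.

0.2224

This is the probability of reaching 9 but not 12, conditional on being alive at 6: (S(9) − S(12)) / S(6).
= (6,322 − 4,471) / 8,324 = 1,851 / 8,324 = 0.222369.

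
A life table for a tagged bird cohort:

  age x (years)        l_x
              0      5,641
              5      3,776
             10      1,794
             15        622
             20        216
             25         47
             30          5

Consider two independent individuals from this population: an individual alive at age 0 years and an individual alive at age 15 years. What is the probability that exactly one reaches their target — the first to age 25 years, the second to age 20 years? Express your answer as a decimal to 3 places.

p₁ = l_25/l_0 = 47/5,641 = 0.008332; p₂ = l_20/l_15 = 216/622 = 0.347267.
P(exactly one) = p₁(1−p₂) + (1−p₁)p₂ = 0.005439 + 0.344374 = 0.349812.

0.350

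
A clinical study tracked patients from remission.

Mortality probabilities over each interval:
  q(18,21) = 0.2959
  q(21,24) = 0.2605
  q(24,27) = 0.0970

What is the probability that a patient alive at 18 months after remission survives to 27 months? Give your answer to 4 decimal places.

The overall survival probability is (1 − 0.2959) × (1 − 0.2605) × (1 − 0.0970).
= 0.7041 × 0.7395 × 0.9030 = 0.470176.

0.4702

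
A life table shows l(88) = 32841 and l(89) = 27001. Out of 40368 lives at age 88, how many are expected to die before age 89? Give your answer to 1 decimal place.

7178.5

The relevant probability is 1 − 27001/32841 = 0.177826.
Expected number = 40368 × 0.177826 = 7178.5.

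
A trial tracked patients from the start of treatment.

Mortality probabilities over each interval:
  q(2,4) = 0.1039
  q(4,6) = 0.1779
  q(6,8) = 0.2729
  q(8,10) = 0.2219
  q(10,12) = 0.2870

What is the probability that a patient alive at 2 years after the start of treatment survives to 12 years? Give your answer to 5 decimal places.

0.29717

Survival from 2 to 12 is the product of surviving each interval: (1 − 0.1039) × (1 − 0.1779) × (1 − 0.2729) × (1 − 0.2219) × (1 − 0.2870).
= 0.8961 × 0.8221 × 0.7271 × 0.7781 × 0.7130 = 0.297167.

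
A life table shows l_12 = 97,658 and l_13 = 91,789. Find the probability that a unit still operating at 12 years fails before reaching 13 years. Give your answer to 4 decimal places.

0.0601

P(fail before 13 | operational at 12) = 1 − l_13/l_12 = 1 − 91,789/97,658 = (5,869)/97,658 = 0.060097.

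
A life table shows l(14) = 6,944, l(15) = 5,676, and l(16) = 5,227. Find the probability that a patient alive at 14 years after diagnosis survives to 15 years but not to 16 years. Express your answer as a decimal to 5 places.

0.06466

This is the probability of reaching 15 but not 16, conditional on being alive at 14: (l(15) − l(16)) / l(14).
= (5,676 − 5,227) / 6,944 = 449 / 6,944 = 0.064660.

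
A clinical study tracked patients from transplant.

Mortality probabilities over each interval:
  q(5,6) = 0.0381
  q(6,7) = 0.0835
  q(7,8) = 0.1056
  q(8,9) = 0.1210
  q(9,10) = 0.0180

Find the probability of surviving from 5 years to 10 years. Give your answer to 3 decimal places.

0.681

Survival from 5 to 10 is the product of surviving each interval: (1 − 0.0381) × (1 − 0.0835) × (1 − 0.1056) × (1 − 0.1210) × (1 − 0.0180).
= 0.9619 × 0.9165 × 0.8944 × 0.8790 × 0.9820 = 0.680604.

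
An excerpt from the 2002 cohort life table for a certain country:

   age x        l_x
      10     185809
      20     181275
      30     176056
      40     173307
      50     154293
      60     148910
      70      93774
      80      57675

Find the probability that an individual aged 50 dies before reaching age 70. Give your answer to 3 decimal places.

0.392

P(die before 70 | alive at 50) = 1 − l_70/l_50 = 1 − 93774/154293 = (60519)/154293 = 0.392234.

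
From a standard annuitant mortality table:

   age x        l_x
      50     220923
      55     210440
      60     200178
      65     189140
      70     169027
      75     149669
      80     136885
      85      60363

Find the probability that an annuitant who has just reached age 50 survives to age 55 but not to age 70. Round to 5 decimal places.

0.18745

This is the probability of reaching 55 but not 70, conditional on being alive at 50: (l_55 − l_70) / l_50.
= (210440 − 169027) / 220923 = 41413 / 220923 = 0.187454.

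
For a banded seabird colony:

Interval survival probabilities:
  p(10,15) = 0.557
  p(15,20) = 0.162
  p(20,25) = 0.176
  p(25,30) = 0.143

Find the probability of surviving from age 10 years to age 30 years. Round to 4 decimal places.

P(survive 10→30) = 0.557 × 0.162 × 0.176 × 0.143.
= 0.002271.

0.0023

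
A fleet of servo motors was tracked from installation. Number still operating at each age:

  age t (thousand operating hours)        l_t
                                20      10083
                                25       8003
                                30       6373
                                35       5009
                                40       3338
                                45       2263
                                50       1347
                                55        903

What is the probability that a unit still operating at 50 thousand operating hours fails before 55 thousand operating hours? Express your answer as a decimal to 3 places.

P(fail before 55 | operational at 50) = 1 − l_55/l_50 = 1 − 903/1347 = (444)/1347 = 0.329621.

0.330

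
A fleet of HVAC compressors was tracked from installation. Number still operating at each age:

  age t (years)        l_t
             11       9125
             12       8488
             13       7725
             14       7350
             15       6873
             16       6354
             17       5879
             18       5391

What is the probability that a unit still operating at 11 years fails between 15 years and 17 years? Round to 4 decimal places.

This is the probability of reaching 15 but not 17, conditional on being operational at 11: (l_15 − l_17) / l_11.
= (6873 − 5879) / 9125 = 994 / 9125 = 0.108932.

0.1089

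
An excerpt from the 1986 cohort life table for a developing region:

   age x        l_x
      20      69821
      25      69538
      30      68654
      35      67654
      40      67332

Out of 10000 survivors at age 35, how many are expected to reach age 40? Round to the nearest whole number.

9952

The relevant probability is 67332/67654 = 0.995240.
Expected number = 10000 × 0.995240 = 9952.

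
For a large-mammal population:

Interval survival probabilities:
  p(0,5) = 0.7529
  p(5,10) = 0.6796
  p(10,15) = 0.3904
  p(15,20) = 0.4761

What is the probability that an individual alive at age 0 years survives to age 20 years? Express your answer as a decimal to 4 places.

0.0951

Survival from 0 to 20 is the product of surviving each interval: 0.7529 × 0.6796 × 0.3904 × 0.4761.
= 0.095104.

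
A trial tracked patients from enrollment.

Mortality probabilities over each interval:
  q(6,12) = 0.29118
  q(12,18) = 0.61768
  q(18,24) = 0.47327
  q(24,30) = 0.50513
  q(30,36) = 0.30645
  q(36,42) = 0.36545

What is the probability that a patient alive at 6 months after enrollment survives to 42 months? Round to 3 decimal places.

P(survive 6→42) = (1 − 0.29118) × (1 − 0.61768) × (1 − 0.47327) × (1 − 0.50513) × (1 − 0.30645) × (1 − 0.36545).
= 0.70882 × 0.38232 × 0.52673 × 0.49487 × 0.69355 × 0.63455 = 0.031087.

0.031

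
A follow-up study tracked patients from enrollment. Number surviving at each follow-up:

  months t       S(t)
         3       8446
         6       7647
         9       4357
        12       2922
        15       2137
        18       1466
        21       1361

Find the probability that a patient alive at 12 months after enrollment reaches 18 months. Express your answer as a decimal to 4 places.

The conditional survival probability is S(18)/S(12) = 1466/2922 = 0.501711.

0.5017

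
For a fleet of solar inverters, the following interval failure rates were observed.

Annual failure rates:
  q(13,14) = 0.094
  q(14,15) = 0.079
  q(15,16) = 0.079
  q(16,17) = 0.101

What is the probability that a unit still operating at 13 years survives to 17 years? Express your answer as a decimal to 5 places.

The overall survival probability is (1 − 0.094) × (1 − 0.079) × (1 − 0.079) × (1 − 0.101).
= 0.906 × 0.921 × 0.921 × 0.899 = 0.690887.

0.69089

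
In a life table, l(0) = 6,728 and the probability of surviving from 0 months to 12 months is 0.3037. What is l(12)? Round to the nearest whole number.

2043

l(12) = l(0) × p = 6,728 × 0.3037 = 2043.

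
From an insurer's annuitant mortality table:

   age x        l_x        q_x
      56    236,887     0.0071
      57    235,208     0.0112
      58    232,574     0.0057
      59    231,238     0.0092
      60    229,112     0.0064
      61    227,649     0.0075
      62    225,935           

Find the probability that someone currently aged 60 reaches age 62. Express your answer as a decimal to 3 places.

0.986

We want 2p60 = l_62/l_60.
The conditional survival probability is l_62/l_60 = 225,935/229,112 = 0.986133.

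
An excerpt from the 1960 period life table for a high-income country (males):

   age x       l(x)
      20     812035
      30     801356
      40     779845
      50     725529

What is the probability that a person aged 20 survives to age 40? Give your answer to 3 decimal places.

0.960

The conditional survival probability is l(40)/l(20) = 779845/812035 = 0.960359.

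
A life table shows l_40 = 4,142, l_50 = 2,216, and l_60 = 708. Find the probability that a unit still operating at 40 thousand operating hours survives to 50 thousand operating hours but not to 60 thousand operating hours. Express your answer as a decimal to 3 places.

This is the probability of reaching 50 but not 60, conditional on being operational at 40: (l_50 − l_60) / l_40.
= (2,216 − 708) / 4,142 = 1,508 / 4,142 = 0.364075.

0.364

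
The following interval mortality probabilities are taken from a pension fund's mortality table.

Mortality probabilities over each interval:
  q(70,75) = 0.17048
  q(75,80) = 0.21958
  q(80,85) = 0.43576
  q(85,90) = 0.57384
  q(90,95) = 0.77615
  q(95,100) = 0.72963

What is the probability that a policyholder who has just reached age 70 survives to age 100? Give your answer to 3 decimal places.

The overall survival probability is (1 − 0.17048) × (1 − 0.21958) × (1 − 0.43576) × (1 − 0.57384) × (1 − 0.77615) × (1 − 0.72963).
= 0.82952 × 0.78042 × 0.56424 × 0.42616 × 0.22385 × 0.27037 = 0.009421.

0.009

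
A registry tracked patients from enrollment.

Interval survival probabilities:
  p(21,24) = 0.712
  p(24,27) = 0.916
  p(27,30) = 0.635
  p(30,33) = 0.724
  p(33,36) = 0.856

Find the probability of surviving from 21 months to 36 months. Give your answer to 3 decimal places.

Chaining the interval survival probabilities: 0.712 × 0.916 × 0.635 × 0.724 × 0.856.
= 0.256662.

0.257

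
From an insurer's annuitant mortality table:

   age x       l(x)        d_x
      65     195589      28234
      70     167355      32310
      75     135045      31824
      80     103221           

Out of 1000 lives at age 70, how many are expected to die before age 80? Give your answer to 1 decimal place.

383.2

The relevant probability is 1 − 103221/167355 = 0.383221.
Expected number = 1000 × 0.383221 = 383.2.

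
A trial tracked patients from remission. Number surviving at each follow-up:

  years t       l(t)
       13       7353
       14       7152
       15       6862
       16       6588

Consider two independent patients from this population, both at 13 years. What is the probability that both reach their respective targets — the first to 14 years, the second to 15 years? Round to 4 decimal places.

0.9077

p₁ = l(14)/l(13) = 7152/7353 = 0.972664; p₂ = l(15)/l(13) = 6862/7353 = 0.933225.
P(both) = p₁ × p₂ = 0.972664 × 0.933225 = 0.907714.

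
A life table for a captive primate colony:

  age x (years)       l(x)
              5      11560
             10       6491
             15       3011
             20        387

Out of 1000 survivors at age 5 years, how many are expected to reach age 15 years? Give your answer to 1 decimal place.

The relevant probability is 3011/11560 = 0.260467.
Expected number = 1000 × 0.260467 = 260.5.

260.5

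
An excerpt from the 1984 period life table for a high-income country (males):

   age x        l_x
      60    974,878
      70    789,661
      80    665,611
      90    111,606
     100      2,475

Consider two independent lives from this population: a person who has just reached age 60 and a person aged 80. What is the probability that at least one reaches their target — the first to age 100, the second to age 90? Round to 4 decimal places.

0.1698

p₁ = l_100/l_60 = 2,475/974,878 = 0.002539; p₂ = l_90/l_80 = 111,606/665,611 = 0.167675.
P(at least one) = 1 − (1−p₁)(1−p₂) = 1 − 0.997461 × 0.832325 = 0.169788.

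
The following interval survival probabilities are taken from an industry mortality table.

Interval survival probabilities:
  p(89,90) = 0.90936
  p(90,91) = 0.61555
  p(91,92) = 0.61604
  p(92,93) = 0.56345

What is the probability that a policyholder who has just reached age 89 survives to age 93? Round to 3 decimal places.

Survival from 89 to 93 is the product of surviving each interval: 0.90936 × 0.61555 × 0.61604 × 0.56345.
= 0.194296.

0.194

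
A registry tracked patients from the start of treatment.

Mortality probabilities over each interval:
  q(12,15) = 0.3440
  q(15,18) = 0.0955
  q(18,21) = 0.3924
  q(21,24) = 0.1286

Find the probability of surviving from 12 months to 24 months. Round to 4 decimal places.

0.3142

The overall survival probability is (1 − 0.3440) × (1 − 0.0955) × (1 − 0.3924) × (1 − 0.1286).
= 0.6560 × 0.9045 × 0.6076 × 0.8714 = 0.314158.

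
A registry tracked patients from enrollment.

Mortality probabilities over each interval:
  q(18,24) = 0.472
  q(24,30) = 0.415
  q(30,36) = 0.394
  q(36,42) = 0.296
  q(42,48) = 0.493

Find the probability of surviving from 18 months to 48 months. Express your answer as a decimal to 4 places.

0.0668

The overall survival probability is (1 − 0.472) × (1 − 0.415) × (1 − 0.394) × (1 − 0.296) × (1 − 0.493).
= 0.528 × 0.585 × 0.606 × 0.704 × 0.507 = 0.066810.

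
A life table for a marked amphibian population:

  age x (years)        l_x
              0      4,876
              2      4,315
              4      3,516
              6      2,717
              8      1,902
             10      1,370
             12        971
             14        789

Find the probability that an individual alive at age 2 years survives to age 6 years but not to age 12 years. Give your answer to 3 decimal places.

This is the probability of reaching 6 but not 12, conditional on being alive at 2: (l_6 − l_12) / l_2.
= (2,717 − 971) / 4,315 = 1,746 / 4,315 = 0.404635.

0.405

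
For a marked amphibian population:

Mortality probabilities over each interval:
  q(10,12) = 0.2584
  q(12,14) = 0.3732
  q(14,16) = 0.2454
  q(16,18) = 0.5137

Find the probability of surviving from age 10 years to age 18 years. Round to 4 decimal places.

P(survive 10→18) = (1 − 0.2584) × (1 − 0.3732) × (1 − 0.2454) × (1 − 0.5137).
= 0.7416 × 0.6268 × 0.7546 × 0.4863 = 0.170577.

0.1706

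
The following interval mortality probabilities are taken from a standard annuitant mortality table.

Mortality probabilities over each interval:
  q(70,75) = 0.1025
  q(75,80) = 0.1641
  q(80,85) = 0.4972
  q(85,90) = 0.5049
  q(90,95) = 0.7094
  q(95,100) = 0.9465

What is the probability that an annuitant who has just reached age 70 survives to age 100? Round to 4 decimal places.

P(survive 70→100) = (1 − 0.1025) × (1 − 0.1641) × (1 − 0.4972) × (1 − 0.5049) × (1 − 0.7094) × (1 − 0.9465).
= 0.8975 × 0.8359 × 0.5028 × 0.4951 × 0.2906 × 0.0535 = 0.002904.

0.0029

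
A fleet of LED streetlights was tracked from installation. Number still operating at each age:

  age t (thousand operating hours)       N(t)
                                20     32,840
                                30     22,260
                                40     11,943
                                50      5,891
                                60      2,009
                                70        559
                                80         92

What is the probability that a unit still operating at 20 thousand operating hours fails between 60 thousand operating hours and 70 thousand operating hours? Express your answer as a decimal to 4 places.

This is the probability of reaching 60 but not 70, conditional on being operational at 20: (N(60) − N(70)) / N(20).
= (2,009 − 559) / 32,840 = 1,450 / 32,840 = 0.044153.

0.0442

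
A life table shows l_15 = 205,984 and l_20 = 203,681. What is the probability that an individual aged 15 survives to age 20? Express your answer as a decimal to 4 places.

0.9888

The conditional survival probability is l_20/l_15 = 203,681/205,984 = 0.988820.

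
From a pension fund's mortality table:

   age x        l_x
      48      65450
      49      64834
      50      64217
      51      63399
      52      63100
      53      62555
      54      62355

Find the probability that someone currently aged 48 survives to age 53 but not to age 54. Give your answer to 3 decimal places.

We want 5|1q48 = (l_53 − l_54)/l_48.
This is the probability of reaching 53 but not 54, conditional on being alive at 48: (l_53 − l_54) / l_48.
= (62555 − 62355) / 65450 = 200 / 65450 = 0.003056.

0.003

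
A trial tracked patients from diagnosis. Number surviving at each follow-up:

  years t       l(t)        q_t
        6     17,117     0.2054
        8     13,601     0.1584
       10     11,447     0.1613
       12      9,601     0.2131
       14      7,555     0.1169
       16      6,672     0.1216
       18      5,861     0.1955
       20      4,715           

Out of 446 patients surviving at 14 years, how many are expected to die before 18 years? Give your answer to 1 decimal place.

The relevant probability is 1 − 5,861/7,555 = 0.224222.
Expected number = 446 × 0.224222 = 100.0.

100.0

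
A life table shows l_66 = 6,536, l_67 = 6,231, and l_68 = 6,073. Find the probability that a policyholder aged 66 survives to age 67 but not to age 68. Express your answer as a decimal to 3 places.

We want 1|1q66 = (l_67 − l_68)/l_66.
This is the probability of reaching 67 but not 68, conditional on being alive at 66: (l_67 − l_68) / l_66.
= (6,231 − 6,073) / 6,536 = 158 / 6,536 = 0.024174.

0.024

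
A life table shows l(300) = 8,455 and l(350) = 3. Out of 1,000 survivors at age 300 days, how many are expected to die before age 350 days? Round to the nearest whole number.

The relevant probability is 1 − 3/8,455 = 0.999645.
Expected number = 1,000 × 0.999645 = 1000.

1000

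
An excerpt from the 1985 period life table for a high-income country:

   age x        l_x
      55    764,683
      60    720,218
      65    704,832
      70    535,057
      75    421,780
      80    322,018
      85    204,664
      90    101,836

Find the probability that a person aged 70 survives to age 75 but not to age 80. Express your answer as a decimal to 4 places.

0.1865

This is the probability of reaching 75 but not 80, conditional on being alive at 70: (l_75 − l_80) / l_70.
= (421,780 − 322,018) / 535,057 = 99,762 / 535,057 = 0.186451.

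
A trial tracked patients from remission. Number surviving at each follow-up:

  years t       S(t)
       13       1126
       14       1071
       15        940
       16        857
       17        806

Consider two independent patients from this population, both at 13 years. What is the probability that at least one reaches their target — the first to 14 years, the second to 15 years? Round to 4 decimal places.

0.9919

p₁ = S(14)/S(13) = 1071/1126 = 0.951155; p₂ = S(15)/S(13) = 940/1126 = 0.834813.
P(at least one) = 1 − (1−p₁)(1−p₂) = 1 − 0.048845 × 0.165187 = 0.991931.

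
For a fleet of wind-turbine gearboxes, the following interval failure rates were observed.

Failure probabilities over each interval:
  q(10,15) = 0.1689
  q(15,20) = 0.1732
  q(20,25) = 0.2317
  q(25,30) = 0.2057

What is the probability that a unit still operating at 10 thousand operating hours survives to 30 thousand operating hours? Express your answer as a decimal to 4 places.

0.4193

The overall survival probability is (1 − 0.1689) × (1 − 0.1732) × (1 − 0.2317) × (1 − 0.2057).
= 0.8311 × 0.8268 × 0.7683 × 0.7943 = 0.419343.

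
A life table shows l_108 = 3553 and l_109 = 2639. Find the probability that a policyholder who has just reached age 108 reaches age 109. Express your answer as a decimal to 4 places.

0.7428

We want 1p108 = l_109/l_108.
The conditional survival probability is l_109/l_108 = 2639/3553 = 0.742753.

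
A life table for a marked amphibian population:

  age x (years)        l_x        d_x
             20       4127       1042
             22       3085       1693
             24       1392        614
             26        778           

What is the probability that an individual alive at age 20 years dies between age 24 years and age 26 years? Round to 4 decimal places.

0.1488

This is the probability of reaching 24 but not 26, conditional on being alive at 20: (l_24 − l_26) / l_20.
= (1392 − 778) / 4127 = 614 / 4127 = 0.148776.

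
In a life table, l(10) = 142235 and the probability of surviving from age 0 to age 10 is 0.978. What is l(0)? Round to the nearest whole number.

145435

l(0) = l(10) / p = 142235 / 0.978 = 145435.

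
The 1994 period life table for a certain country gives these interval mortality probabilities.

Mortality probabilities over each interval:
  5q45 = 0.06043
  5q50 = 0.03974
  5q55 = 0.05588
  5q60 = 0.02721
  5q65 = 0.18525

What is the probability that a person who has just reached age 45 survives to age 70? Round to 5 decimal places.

The overall survival probability is (1 − 0.06043) × (1 − 0.03974) × (1 − 0.05588) × (1 − 0.02721) × (1 − 0.18525).
= 0.93957 × 0.96026 × 0.94412 × 0.97279 × 0.81475 = 0.675132.

0.67513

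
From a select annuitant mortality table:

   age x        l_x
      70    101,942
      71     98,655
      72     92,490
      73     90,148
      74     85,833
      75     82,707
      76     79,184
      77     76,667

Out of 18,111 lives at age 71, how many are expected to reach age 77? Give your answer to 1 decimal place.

14074.5

The relevant probability is 76,667/98,655 = 0.777122.
Expected number = 18,111 × 0.777122 = 14074.5.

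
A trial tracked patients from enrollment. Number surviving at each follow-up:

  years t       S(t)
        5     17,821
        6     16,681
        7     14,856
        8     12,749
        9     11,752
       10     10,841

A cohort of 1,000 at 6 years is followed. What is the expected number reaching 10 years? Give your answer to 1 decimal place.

649.9

The relevant probability is 10,841/16,681 = 0.649901.
Expected number = 1,000 × 0.649901 = 649.9.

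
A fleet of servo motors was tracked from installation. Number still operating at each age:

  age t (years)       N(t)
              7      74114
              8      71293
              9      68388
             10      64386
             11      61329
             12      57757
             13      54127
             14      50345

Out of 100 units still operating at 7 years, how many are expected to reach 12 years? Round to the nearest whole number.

78

The relevant probability is 57757/74114 = 0.779299.
Expected number = 100 × 0.779299 = 78.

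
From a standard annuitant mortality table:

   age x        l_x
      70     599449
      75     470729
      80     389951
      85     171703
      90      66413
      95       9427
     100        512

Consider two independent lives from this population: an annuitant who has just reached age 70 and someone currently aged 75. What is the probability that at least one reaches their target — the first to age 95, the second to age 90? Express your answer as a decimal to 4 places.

0.1546

p₁ = l_95/l_70 = 9427/599449 = 0.015726; p₂ = l_90/l_75 = 66413/470729 = 0.141085.
P(at least one) = 1 − (1−p₁)(1−p₂) = 1 − 0.984274 × 0.858915 = 0.154592.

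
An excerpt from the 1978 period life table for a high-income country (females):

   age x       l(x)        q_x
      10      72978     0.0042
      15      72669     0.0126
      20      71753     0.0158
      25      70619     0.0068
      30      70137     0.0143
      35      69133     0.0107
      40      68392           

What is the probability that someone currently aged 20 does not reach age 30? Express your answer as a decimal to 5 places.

0.02252

P(die before 30 | alive at 20) = 1 − l(30)/l(20) = 1 − 70137/71753 = (1616)/71753 = 0.022522.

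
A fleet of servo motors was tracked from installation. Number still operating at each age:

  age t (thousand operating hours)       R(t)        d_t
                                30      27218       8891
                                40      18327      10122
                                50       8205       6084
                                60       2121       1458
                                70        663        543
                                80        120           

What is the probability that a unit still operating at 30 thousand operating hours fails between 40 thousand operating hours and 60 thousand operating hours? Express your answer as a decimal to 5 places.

This is the probability of reaching 40 but not 60, conditional on being operational at 30: (R(40) − R(60)) / R(30).
= (18327 − 2121) / 27218 = 16206 / 27218 = 0.595415.

0.59541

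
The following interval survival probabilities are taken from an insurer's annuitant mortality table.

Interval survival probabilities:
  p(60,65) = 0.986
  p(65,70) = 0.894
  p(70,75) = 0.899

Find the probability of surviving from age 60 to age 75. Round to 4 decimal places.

Survival from 60 to 75 is the product of surviving each interval: 0.986 × 0.894 × 0.899.
= 0.792454.

0.7925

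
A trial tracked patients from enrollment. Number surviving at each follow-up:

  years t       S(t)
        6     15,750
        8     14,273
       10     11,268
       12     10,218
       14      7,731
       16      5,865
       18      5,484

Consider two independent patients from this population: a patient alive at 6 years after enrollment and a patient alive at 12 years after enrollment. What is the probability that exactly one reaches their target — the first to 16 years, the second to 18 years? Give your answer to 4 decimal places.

0.5094

p₁ = S(16)/S(6) = 5,865/15,750 = 0.372381; p₂ = S(18)/S(12) = 5,484/10,218 = 0.536700.
P(exactly one) = p₁(1−p₂) + (1−p₁)p₂ = 0.172524 + 0.336843 = 0.509367.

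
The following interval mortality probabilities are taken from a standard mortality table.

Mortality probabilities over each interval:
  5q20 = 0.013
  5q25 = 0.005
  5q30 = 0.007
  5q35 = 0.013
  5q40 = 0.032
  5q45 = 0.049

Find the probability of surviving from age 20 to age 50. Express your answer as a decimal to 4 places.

The overall survival probability is (1 − 0.013) × (1 − 0.005) × (1 − 0.007) × (1 − 0.013) × (1 − 0.032) × (1 − 0.049).
= 0.987 × 0.995 × 0.993 × 0.987 × 0.968 × 0.951 = 0.886059.

0.8861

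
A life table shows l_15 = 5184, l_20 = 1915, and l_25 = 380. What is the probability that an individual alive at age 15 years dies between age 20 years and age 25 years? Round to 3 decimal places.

This is the probability of reaching 20 but not 25, conditional on being alive at 15: (l_20 − l_25) / l_15.
= (1915 − 380) / 5184 = 1535 / 5184 = 0.296103.

0.296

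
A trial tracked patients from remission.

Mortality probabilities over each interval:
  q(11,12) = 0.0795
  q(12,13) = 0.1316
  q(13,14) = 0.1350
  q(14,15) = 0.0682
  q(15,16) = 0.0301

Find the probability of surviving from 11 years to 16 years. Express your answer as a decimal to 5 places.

0.62490

The overall survival probability is (1 − 0.0795) × (1 − 0.1316) × (1 − 0.1350) × (1 − 0.0682) × (1 − 0.0301).
= 0.9205 × 0.8684 × 0.8650 × 0.9318 × 0.9699 = 0.624898.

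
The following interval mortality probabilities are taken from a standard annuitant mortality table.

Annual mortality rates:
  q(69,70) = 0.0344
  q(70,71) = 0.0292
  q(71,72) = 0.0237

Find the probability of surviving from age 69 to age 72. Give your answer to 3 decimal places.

0.915

Chaining the interval survival probabilities: (1 − 0.0344) × (1 − 0.0292) × (1 − 0.0237).
= 0.9656 × 0.9708 × 0.9763 = 0.915188.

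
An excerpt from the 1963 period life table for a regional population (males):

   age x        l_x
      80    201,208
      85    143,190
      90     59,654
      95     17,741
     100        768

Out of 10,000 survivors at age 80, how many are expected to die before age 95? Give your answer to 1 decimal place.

9118.3

The relevant probability is 1 − 17,741/201,208 = 0.911828.
Expected number = 10,000 × 0.911828 = 9118.3.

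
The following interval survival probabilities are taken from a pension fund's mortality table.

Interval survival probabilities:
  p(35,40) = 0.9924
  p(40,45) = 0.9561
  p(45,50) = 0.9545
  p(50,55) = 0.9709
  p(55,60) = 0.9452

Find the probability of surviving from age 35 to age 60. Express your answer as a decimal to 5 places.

0.83112

Chaining the interval survival probabilities: 0.9924 × 0.9561 × 0.9545 × 0.9709 × 0.9452.
= 0.831121.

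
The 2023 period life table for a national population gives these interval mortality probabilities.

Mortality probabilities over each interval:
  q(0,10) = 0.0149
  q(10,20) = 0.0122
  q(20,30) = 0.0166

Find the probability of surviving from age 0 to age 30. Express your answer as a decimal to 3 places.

Chaining the interval survival probabilities: (1 − 0.0149) × (1 − 0.0122) × (1 − 0.0166).
= 0.9851 × 0.9878 × 0.9834 = 0.956929.

0.957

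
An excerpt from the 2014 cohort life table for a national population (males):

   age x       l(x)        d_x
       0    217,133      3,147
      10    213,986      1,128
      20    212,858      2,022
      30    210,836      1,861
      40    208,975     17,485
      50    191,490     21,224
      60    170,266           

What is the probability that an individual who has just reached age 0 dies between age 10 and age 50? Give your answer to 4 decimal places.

This is the probability of reaching 10 but not 50, conditional on being alive at 0: (l(10) − l(50)) / l(0).
= (213,986 − 191,490) / 217,133 = 22,496 / 217,133 = 0.103605.

0.1036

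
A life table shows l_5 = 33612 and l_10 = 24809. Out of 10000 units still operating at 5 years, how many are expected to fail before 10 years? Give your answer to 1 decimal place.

2619.0

The relevant probability is 1 − 24809/33612 = 0.261901.
Expected number = 10000 × 0.261901 = 2619.0.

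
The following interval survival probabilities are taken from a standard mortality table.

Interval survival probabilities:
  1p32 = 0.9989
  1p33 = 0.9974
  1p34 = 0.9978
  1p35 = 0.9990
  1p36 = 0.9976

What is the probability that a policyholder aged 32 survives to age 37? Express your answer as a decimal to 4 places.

The overall survival probability is 0.9989 × 0.9974 × 0.9978 × 0.9990 × 0.9976.
= 0.990733.

0.9907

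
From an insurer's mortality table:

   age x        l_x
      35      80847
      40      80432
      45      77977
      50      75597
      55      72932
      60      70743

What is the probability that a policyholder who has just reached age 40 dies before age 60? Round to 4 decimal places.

P(die before 60 | alive at 40) = 1 − l_60/l_40 = 1 − 70743/80432 = (9689)/80432 = 0.120462.

0.1205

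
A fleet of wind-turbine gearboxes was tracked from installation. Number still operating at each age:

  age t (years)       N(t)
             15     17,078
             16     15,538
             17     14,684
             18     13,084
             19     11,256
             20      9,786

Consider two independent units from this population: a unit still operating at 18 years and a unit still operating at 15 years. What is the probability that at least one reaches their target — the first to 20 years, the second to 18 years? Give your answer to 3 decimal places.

0.941

p₁ = N(20)/N(18) = 9,786/13,084 = 0.747936; p₂ = N(18)/N(15) = 13,084/17,078 = 0.766132.
P(at least one) = 1 − (1−p₁)(1−p₂) = 1 − 0.252064 × 0.233868 = 0.941050.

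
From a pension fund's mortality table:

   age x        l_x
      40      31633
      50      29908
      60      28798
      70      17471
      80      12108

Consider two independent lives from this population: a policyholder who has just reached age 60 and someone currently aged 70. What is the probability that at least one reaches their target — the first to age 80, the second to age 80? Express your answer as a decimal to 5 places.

p₁ = l_80/l_60 = 12108/28798 = 0.420446; p₂ = l_80/l_70 = 12108/17471 = 0.693034.
P(at least one) = 1 − (1−p₁)(1−p₂) = 1 − 0.579554 × 0.306966 = 0.822097.

0.82210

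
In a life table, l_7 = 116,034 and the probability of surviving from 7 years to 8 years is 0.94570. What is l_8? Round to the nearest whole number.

l_8 = l_7 × p = 116,034 × 0.94570 = 109733.

109733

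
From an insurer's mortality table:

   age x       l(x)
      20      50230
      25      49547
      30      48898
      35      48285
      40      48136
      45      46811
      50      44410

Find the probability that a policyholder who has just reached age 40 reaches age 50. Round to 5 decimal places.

0.92259

The conditional survival probability is l(50)/l(40) = 44410/48136 = 0.922594.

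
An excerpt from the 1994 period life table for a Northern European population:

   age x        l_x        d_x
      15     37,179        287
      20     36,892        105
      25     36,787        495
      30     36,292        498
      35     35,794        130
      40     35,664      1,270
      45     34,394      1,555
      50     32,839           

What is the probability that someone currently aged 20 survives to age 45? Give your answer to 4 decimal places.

We want 25p20 = l_45/l_20.
The conditional survival probability is l_45/l_20 = 34,394/36,892 = 0.932289.

0.9323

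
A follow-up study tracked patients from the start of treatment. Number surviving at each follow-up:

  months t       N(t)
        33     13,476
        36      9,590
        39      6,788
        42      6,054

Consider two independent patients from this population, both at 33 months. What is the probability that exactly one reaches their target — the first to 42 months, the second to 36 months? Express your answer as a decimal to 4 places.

0.5215

p₁ = N(42)/N(33) = 6,054/13,476 = 0.449243; p₂ = N(36)/N(33) = 9,590/13,476 = 0.711636.
P(exactly one) = p₁(1−p₂) + (1−p₁)p₂ = 0.129546 + 0.391939 = 0.521484.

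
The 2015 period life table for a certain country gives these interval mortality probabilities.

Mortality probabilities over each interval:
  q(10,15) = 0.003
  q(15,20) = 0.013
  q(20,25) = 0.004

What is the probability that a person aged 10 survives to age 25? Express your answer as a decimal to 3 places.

0.980

The overall survival probability is (1 − 0.003) × (1 − 0.013) × (1 − 0.004).
= 0.997 × 0.987 × 0.996 = 0.980103.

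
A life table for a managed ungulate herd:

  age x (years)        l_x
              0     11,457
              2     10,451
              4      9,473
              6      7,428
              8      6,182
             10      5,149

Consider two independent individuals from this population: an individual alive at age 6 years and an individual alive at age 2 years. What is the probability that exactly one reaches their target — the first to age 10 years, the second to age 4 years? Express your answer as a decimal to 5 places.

p₁ = l_10/l_6 = 5,149/7,428 = 0.693188; p₂ = l_4/l_2 = 9,473/10,451 = 0.906420.
P(exactly one) = p₁(1−p₂) + (1−p₁)p₂ = 0.064869 + 0.278101 = 0.342969.

0.34297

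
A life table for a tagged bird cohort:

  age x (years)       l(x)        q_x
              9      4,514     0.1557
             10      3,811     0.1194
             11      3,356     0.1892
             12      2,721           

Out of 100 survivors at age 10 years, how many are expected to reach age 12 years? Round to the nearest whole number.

The relevant probability is 2,721/3,811 = 0.713986.
Expected number = 100 × 0.713986 = 71.

71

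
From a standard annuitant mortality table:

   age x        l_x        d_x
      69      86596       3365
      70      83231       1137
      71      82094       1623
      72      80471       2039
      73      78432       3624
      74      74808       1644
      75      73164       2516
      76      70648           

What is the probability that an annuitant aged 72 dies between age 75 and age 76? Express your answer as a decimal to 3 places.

We want 3|1q72 = (l_75 − l_76)/l_72.
This is the probability of reaching 75 but not 76, conditional on being alive at 72: (l_75 − l_76) / l_72.
= (73164 − 70648) / 80471 = 2516 / 80471 = 0.031266.

0.031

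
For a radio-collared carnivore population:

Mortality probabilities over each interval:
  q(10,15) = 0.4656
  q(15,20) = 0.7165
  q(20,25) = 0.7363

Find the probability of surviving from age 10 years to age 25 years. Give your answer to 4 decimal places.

0.0400

Survival from 10 to 25 is the product of surviving each interval: (1 − 0.4656) × (1 − 0.7165) × (1 − 0.7363).
= 0.5344 × 0.2835 × 0.2637 = 0.039951.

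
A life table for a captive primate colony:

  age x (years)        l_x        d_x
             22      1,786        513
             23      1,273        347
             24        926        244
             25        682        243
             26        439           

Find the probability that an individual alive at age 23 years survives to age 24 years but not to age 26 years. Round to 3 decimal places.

This is the probability of reaching 24 but not 26, conditional on being alive at 23: (l_24 − l_26) / l_23.
= (926 − 439) / 1,273 = 487 / 1,273 = 0.382561.

0.383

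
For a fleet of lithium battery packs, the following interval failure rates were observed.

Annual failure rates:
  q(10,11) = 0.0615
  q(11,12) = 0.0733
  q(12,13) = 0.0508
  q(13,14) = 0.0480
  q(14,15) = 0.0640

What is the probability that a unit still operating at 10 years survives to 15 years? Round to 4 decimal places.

0.7356

P(survive 10→15) = (1 − 0.0615) × (1 − 0.0733) × (1 − 0.0508) × (1 − 0.0480) × (1 − 0.0640).
= 0.9385 × 0.9267 × 0.9492 × 0.9520 × 0.9360 = 0.735604.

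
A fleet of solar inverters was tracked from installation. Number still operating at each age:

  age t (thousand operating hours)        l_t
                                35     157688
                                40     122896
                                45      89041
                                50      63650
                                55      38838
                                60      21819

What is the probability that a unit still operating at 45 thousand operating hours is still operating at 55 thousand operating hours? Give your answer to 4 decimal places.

The conditional survival probability is l_55/l_45 = 38838/89041 = 0.436181.

0.4362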